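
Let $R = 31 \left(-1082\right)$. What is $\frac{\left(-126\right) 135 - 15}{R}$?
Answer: $\frac{17025}{33542} \approx 0.50757$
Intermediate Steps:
$R = -33542$
$\frac{\left(-126\right) 135 - 15}{R} = \frac{\left(-126\right) 135 - 15}{-33542} = \left(-17010 - 15\right) \left(- \frac{1}{33542}\right) = \left(-17025\right) \left(- \frac{1}{33542}\right) = \frac{17025}{33542}$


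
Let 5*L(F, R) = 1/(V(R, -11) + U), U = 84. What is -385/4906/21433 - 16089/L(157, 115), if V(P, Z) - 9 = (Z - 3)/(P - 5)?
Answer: -785593285656601/105150298 ≈ -7.4711e+6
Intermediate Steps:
V(P, Z) = 9 + (-3 + Z)/(-5 + P) (V(P, Z) = 9 + (Z - 3)/(P - 5) = 9 + (-3 + Z)/(-5 + P))
L(F, R) = 1/(5*(84 + (-59 + 9*R)/(-5 + R))) (L(F, R) = 1/(5*((-48 - 11 + 9*R)/(-5 + R) + 84)) = 1/(5*((-59 + 9*R)/(-5 + R) + 84)) = 1/(5*(84 + (-59 + 9*R)/(-5 + R))))
-385/4906/21433 - 16089/L(157, 115) = -385/4906/21433 - 16089*5*(479 - 93*115)/(5 - 1*115) = -385*1/4906*(1/21433) - 16089*5*(479 - 10695)/(5 - 115) = -35/446*1/21433 - 16089/((1/5)*(-110)/(-10216)) = -35/9559118 - 16089/((1/5)*(-1/10216)*(-110)) = -35/9559118 - 16089/11/5108 = -35/9559118 - 16089*5108/11 = -35/9559118 - 82182612/11 = -785593285656601/105150298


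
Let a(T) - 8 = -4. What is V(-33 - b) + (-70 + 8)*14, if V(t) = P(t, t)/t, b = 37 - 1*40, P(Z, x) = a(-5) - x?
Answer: -13037/15 ≈ -869.13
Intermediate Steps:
a(T) = 4 (a(T) = 8 - 4 = 4)
P(Z, x) = 4 - x
b = -3 (b = 37 - 40 = -3)
V(t) = (4 - t)/t
V(-33 - b) + (-70 + 8)*14 = (4 - (-33 - 1*(-3)))/(-33 - 1*(-3)) + (-70 + 8)*14 = (4 - (-33 + 3))/(-33 + 3) - 62*14 = (4 - 1*(-30))/(-30) - 868 = -(4 + 30)/30 - 868 = -1/30*34 - 868 = -17/15 - 868 = -13037/15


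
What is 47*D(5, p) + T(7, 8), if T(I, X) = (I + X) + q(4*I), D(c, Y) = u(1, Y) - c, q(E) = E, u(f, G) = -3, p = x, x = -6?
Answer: -333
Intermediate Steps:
p = -6
D(c, Y) = -3 - c
T(I, X) = X + 5*I (T(I, X) = (I + X) + 4*I = X + 5*I)
47*D(5, p) + T(7, 8) = 47*(-3 - 1*5) + (8 + 5*7) = 47*(-3 - 5) + (8 + 35) = 47*(-8) + 43 = -376 + 43 = -333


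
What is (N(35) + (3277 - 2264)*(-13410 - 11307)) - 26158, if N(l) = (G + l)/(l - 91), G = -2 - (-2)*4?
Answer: -1403610865/56 ≈ -2.5064e+7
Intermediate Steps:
G = 6 (G = -2 - 1*(-8) = -2 + 8 = 6)
N(l) = (6 + l)/(-91 + l) (N(l) = (6 + l)/(l - 91) = (6 + l)/(-91 + l))
(N(35) + (3277 - 2264)*(-13410 - 11307)) - 26158 = ((6 + 35)/(-91 + 35) + (3277 - 2264)*(-13410 - 11307)) - 26158 = (41/(-56) + 1013*(-24717)) - 26158 = (-1/56*41 - 25038321) - 26158 = (-41/56 - 25038321) - 26158 = -1402146017/56 - 26158 = -1403610865/56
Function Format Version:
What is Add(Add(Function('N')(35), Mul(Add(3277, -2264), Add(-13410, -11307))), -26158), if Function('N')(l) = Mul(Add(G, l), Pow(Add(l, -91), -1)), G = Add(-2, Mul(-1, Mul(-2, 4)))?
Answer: Rational(-1403610865, 56) ≈ -2.5064e+7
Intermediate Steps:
G = 6 (G = Add(-2, Mul(-1, -8)) = Add(-2, 8) = 6)
Function('N')(l) = Mul(Pow(Add(-91, l), -1), Add(6, l)) (Function('N')(l) = Mul(Add(6, l), Pow(Add(l, -91), -1)) = Mul(Add(6, l), Pow(Add(-91, l), -1)) = Mul(Pow(Add(-91, l), -1), Add(6, l)))
Add(Add(Function('N')(35), Mul(Add(3277, -2264), Add(-13410, -11307))), -26158) = Add(Add(Mul(Pow(Add(-91, 35), -1), Add(6, 35)), Mul(Add(3277, -2264), Add(-13410, -11307))), -26158) = Add(Add(Mul(Pow(-56, -1), 41), Mul(1013, -24717)), -26158) = Add(Add(Mul(Rational(-1, 56), 41), -25038321), -26158) = Add(Add(Rational(-41, 56), -25038321), -26158) = Add(Rational(-1402146017, 56), -26158) = Rational(-1403610865, 56)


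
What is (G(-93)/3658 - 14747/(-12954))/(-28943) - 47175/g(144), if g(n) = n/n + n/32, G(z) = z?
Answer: -1043545428181681/121664013339 ≈ -8577.3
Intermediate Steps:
g(n) = 1 + n/32 (g(n) = 1 + n*(1/32) = 1 + n/32)
(G(-93)/3658 - 14747/(-12954))/(-28943) - 47175/g(144) = (-93/3658 - 14747/(-12954))/(-28943) - 47175/(1 + (1/32)*144) = (-93*1/3658 - 14747*(-1/12954))*(-1/28943) - 47175/(1 + 9/2) = (-3/118 + 14747/12954)*(-1/28943) - 47175/11/2 = (425321/382143)*(-1/28943) - 47175*2/11 = -425321/11060364849 - 94350/11 = -1043545428181681/121664013339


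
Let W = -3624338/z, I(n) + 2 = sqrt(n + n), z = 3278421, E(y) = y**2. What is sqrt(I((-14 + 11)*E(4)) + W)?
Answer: 2*sqrt(-927172064355 + 1194227139249*I*sqrt(6))/1092807 ≈ 1.8938 + 2.5869*I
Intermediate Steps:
I(n) = -2 + sqrt(2)*sqrt(n) (I(n) = -2 + sqrt(n + n) = -2 + sqrt(2*n) = -2 + sqrt(2)*sqrt(n))
W = -3624338/3278421 ≈ -1.1055
sqrt(I((-14 + 11)*E(4)) + W) = sqrt((-2 + sqrt(2)*sqrt((-14 + 11)*4**2)) - 3624338/3278421) = sqrt((-2 + sqrt(2)*sqrt(-3*16)) - 3624338/3278421) = sqrt((-2 + sqrt(2)*sqrt(-48)) - 3624338/3278421) = sqrt((-2 + sqrt(2)*(4*I*sqrt(3))) - 3624338/3278421) = sqrt((-2 + 4*I*sqrt(6)) - 3624338/3278421) = sqrt(-10181180/3278421 + 4*I*sqrt(6))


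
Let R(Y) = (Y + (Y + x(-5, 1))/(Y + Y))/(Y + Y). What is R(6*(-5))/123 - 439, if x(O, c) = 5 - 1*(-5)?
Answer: -9719371/22140 ≈ -439.00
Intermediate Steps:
x(O, c) = 10 (x(O, c) = 5 + 5 = 10)
R(Y) = (Y + (10 + Y)/(2*Y))/(2*Y) (R(Y) = (Y + (Y + 10)/(Y + Y))/(Y + Y) = (Y + (10 + Y)/((2*Y)))/((2*Y)) = (Y + (10 + Y)*(1/(2*Y)))*(1/(2*Y)) = (Y + (10 + Y)/(2*Y))*(1/(2*Y)) = (Y + (10 + Y)/(2*Y))/(2*Y))
R(6*(-5))/123 - 439 = ((10 + 6*(-5) + 2*(6*(-5))²)/(4*(6*(-5))²))/123 - 439 = ((¼)*(10 - 30 + 2*(-30)²)/(-30)²)*(1/123) - 439 = ((¼)*(1/900)*(10 - 30 + 2*900))*(1/123) - 439 = ((¼)*(1/900)*(10 - 30 + 1800))*(1/123) - 439 = ((¼)*(1/900)*1780)*(1/123) - 439 = (89/180)*(1/123) - 439 = 89/22140 - 439 = -9719371/22140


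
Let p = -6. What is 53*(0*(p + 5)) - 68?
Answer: -68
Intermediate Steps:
53*(0*(p + 5)) - 68 = 53*(0*(-6 + 5)) - 68 = 53*(0*(-1)) - 68 = 53*0 - 68 = 0 - 68 = -68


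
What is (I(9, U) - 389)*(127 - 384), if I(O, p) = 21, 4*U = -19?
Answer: 94576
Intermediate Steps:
U = -19/4 (U = (¼)*(-19) = -19/4 ≈ -4.7500)
(I(9, U) - 389)*(127 - 384) = (21 - 389)*(127 - 384) = -368*(-257) = 94576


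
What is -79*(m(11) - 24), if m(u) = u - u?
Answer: 1896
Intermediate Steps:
m(u) = 0
-79*(m(11) - 24) = -79*(0 - 24) = -79*(-24) = 1896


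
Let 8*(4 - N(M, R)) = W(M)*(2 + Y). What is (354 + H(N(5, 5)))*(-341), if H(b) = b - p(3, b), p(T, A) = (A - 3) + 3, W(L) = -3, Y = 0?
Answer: -120714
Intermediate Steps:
p(T, A) = A (p(T, A) = (-3 + A) + 3 = A)
N(M, R) = 19/4 (N(M, R) = 4 - (-3)*(2 + 0)/8 = 4 - (-3)*2/8 = 4 - ⅛*(-6) = 4 + ¾ = 19/4)
H(b) = 0 (H(b) = b - b = 0)
(354 + H(N(5, 5)))*(-341) = (354 + 0)*(-341) = 354*(-341) = -120714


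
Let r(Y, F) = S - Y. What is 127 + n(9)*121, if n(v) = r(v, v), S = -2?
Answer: -1204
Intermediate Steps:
r(Y, F) = -2 - Y
n(v) = -2 - v
127 + n(9)*121 = 127 + (-2 - 1*9)*121 = 127 + (-2 - 9)*121 = 127 - 11*121 = 127 - 1331 = -1204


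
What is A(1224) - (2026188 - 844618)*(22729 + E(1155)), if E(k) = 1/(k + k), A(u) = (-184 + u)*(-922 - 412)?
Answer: -6204034544747/231 ≈ -2.6857e+10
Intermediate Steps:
A(u) = 245456 - 1334*u (A(u) = (-184 + u)*(-1334) = 245456 - 1334*u)
E(k) = 1/(2*k)
A(1224) - (2026188 - 844618)*(22729 + E(1155)) = (245456 - 1334*1224) - (2026188 - 844618)*(22729 + (½)/1155) = (245456 - 1632816) - 1181570*(22729 + (½)*(1/1155)) = -1387360 - 1181570*(22729 + 1/2310) = -1387360 - 1181570*52503991/2310 = -1387360 - 1*6203714064587/231 = -1387360 - 6203714064587/231 = -6204034544747/231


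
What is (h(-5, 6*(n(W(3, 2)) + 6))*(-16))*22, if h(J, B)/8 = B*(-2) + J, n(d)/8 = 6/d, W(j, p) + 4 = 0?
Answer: -188672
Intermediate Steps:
W(j, p) = -4 (W(j, p) = -4 + 0 = -4)
n(d) = 48/d (n(d) = 8*(6/d) = 48/d)
h(J, B) = -16*B + 8*J (h(J, B) = 8*(B*(-2) + J) = 8*(-2*B + J) = 8*(J - 2*B) = -16*B + 8*J)
(h(-5, 6*(n(W(3, 2)) + 6))*(-16))*22 = ((-96*(48/(-4) + 6) + 8*(-5))*(-16))*22 = ((-96*(48*(-¼) + 6) - 40)*(-16))*22 = ((-96*(-12 + 6) - 40)*(-16))*22 = ((-96*(-6) - 40)*(-16))*22 = ((-16*(-36) - 40)*(-16))*22 = ((576 - 40)*(-16))*22 = (536*(-16))*22 = -8576*22 = -188672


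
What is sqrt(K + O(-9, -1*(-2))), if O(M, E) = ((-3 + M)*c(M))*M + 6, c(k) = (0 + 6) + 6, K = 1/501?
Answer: sqrt(326803803)/501 ≈ 36.083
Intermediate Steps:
K = 1/501 ≈ 0.0019960
c(k) = 12 (c(k) = 6 + 6 = 12)
O(M, E) = 6 + M*(-36 + 12*M) (O(M, E) = ((-3 + M)*12)*M + 6 = (-36 + 12*M)*M + 6 = M*(-36 + 12*M) + 6 = 6 + M*(-36 + 12*M))
sqrt(K + O(-9, -1*(-2))) = sqrt(1/501 + (6 - 36*(-9) + 12*(-9)**2)) = sqrt(1/501 + (6 + 324 + 12*81)) = sqrt(1/501 + (6 + 324 + 972)) = sqrt(1/501 + 1302) = sqrt(652303/501) = sqrt(326803803)/501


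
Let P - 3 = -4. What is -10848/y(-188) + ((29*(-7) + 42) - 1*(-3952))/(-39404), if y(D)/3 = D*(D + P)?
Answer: -69296669/350025732 ≈ -0.19798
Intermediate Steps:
P = -1 (P = 3 - 4 = -1)
y(D) = 3*D*(-1 + D) (y(D) = 3*(D*(D - 1)) = 3*(D*(-1 + D)) = 3*D*(-1 + D))
-10848/y(-188) + ((29*(-7) + 42) - 1*(-3952))/(-39404) = -10848*(-1/(564*(-1 - 188))) + ((29*(-7) + 42) - 1*(-3952))/(-39404) = -10848/(3*(-188)*(-189)) + ((-203 + 42) + 3952)*(-1/39404) = -10848/106596 + (-161 + 3952)*(-1/39404) = -10848*1/106596 + 3791*(-1/39404) = -904/8883 - 3791/39404 = -69296669/350025732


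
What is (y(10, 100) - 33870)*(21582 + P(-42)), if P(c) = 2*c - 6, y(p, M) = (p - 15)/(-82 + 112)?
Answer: -727937622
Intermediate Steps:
y(p, M) = -½ + p/30 (y(p, M) = (-15 + p)/30 = (-15 + p)*(1/30) = -½ + p/30)
P(c) = -6 + 2*c
(y(10, 100) - 33870)*(21582 + P(-42)) = ((-½ + (1/30)*10) - 33870)*(21582 + (-6 + 2*(-42))) = ((-½ + ⅓) - 33870)*(21582 + (-6 - 84)) = (-⅙ - 33870)*(21582 - 90) = -203221/6*21492 = -727937622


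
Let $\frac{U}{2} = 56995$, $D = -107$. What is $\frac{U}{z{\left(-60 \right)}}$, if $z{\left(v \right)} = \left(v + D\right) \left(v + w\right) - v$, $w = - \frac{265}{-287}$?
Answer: $\frac{6543026}{569741} \approx 11.484$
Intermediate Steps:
$w = \frac{265}{287}$ ($w = \left(-265\right) \left(- \frac{1}{287}\right) = \frac{265}{287} \approx 0.92334$)
$U = 113990$ ($U = 2 \cdot 56995 = 113990$)
$z{\left(v \right)} = - v + \left(-107 + v\right) \left(\frac{265}{287} + v\right)$ ($z{\left(v \right)} = \left(v - 107\right) \left(v + \frac{265}{287}\right) - v = \left(-107 + v\right) \left(\frac{265}{287} + v\right) - v = - v + \left(-107 + v\right) \left(\frac{265}{287} + v\right)$)
$\frac{U}{z{\left(-60 \right)}} = \frac{113990}{- \frac{28355}{287} + \left(-60\right)^{2} - - \frac{1843860}{287}} = \frac{113990}{- \frac{28355}{287} + 3600 + \frac{1843860}{287}} = \frac{113990}{\frac{2848705}{287}} = 113990 \cdot \frac{287}{2848705} = \frac{6543026}{569741}$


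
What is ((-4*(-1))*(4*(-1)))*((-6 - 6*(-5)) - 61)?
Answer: 592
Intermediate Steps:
((-4*(-1))*(4*(-1)))*((-6 - 6*(-5)) - 61) = (4*(-4))*((-6 + 30) - 61) = -16*(24 - 61) = -16*(-37) = 592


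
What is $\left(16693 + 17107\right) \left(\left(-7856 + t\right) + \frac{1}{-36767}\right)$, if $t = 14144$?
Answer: $\frac{7814252251000}{36767} \approx 2.1253 \cdot 10^{8}$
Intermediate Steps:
$\left(16693 + 17107\right) \left(\left(-7856 + t\right) + \frac{1}{-36767}\right) = \left(16693 + 17107\right) \left(\left(-7856 + 14144\right) + \frac{1}{-36767}\right) = 33800 \left(6288 - \frac{1}{36767}\right) = 33800 \cdot \frac{231190895}{36767} = \frac{7814252251000}{36767}$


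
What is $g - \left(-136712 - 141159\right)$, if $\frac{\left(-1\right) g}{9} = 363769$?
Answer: $-2996050$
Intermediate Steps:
$g = -3273921$ ($g = \left(-9\right) 363769 = -3273921$)
$g - \left(-136712 - 141159\right) = -3273921 - \left(-136712 - 141159\right) = -3273921 - -277871 = -3273921 + 277871 = -2996050$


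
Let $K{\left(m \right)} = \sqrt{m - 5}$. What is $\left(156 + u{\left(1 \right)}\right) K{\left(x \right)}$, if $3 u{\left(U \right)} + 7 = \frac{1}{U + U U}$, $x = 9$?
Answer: $\frac{923}{3} \approx 307.67$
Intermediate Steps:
$u{\left(U \right)} = - \frac{7}{3} + \frac{1}{3 \left(U + U^{2}\right)}$ ($u{\left(U \right)} = - \frac{7}{3} + \frac{1}{3 \left(U + U U\right)} = - \frac{7}{3} + \frac{1}{3 \left(U + U^{2}\right)}$)
$K{\left(m \right)} = \sqrt{-5 + m}$
$\left(156 + u{\left(1 \right)}\right) K{\left(x \right)} = \left(156 + \frac{1 - 7 - 7 \cdot 1^{2}}{3 \cdot 1 \left(1 + 1\right)}\right) \sqrt{-5 + 9} = \left(156 + \frac{1}{3} \cdot 1 \cdot \frac{1}{2} \left(1 - 7 - 7\right)\right) \sqrt{4} = \left(156 + \frac{1}{3} \cdot 1 \cdot \frac{1}{2} \left(1 - 7 - 7\right)\right) 2 = \left(156 + \frac{1}{3} \cdot 1 \cdot \frac{1}{2} \left(-13\right)\right) 2 = \left(156 - \frac{13}{6}\right) 2 = \frac{923}{6} \cdot 2 = \frac{923}{3}$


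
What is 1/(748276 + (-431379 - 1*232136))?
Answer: 1/84761 ≈ 1.1798e-5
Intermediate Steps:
1/(748276 + (-431379 - 1*232136)) = 1/(748276 + (-431379 - 232136)) = 1/(748276 - 663515) = 1/84761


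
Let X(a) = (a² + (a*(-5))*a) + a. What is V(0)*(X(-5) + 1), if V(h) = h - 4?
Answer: 416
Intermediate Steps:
V(h) = -4 + h
X(a) = a - 4*a² (X(a) = (a² + (-5*a)*a) + a = (a² - 5*a²) + a = -4*a² + a = a - 4*a²)
V(0)*(X(-5) + 1) = (-4 + 0)*(-5*(1 - 4*(-5)) + 1) = -4*(-5*(1 + 20) + 1) = -4*(-5*21 + 1) = -4*(-105 + 1) = -4*(-104) = 416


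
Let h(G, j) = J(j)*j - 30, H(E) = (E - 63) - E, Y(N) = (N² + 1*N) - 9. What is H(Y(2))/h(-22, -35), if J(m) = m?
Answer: -63/1195 ≈ -0.052720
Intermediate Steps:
Y(N) = -9 + N + N² (Y(N) = (N² + N) - 9 = (N + N²) - 9 = -9 + N + N²)
H(E) = -63 (H(E) = (-63 + E) - E = -63)
h(G, j) = -30 + j² (h(G, j) = j*j - 30 = j² - 30 = -30 + j²)
H(Y(2))/h(-22, -35) = -63/(-30 + (-35)²) = -63/(-30 + 1225) = -63/1195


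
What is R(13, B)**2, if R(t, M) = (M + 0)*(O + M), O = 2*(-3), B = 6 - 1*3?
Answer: 81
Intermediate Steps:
B = 3 (B = 6 - 3 = 3)
O = -6
R(t, M) = M*(-6 + M) (R(t, M) = (M + 0)*(-6 + M) = M*(-6 + M))
R(13, B)**2 = (3*(-6 + 3))**2 = (3*(-3))**2 = (-9)**2 = 81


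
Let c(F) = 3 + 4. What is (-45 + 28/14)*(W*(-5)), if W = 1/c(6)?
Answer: 215/7 ≈ 30.714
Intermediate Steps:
c(F) = 7
W = ⅐ (W = 1/7 = ⅐ ≈ 0.14286)
(-45 + 28/14)*(W*(-5)) = (-45 + 28/14)*((⅐)*(-5)) = (-45 + 28*(1/14))*(-5/7) = (-45 + 2)*(-5/7) = -43*(-5/7) = 215/7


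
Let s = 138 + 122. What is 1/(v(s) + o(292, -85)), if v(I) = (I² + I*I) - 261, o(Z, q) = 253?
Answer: 1/135192 ≈ 7.3969e-6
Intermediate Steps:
s = 260
v(I) = -261 + 2*I² (v(I) = (I² + I²) - 261 = 2*I² - 261 = -261 + 2*I²)
1/(v(s) + o(292, -85)) = 1/((-261 + 2*260²) + 253) = 1/((-261 + 2*67600) + 253) = 1/((-261 + 135200) + 253) = 1/(134939 + 253) = 1/135192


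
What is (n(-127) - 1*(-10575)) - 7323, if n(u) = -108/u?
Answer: 413112/127 ≈ 3252.9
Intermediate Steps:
(n(-127) - 1*(-10575)) - 7323 = (-108/(-127) - 1*(-10575)) - 7323 = (-108*(-1/127) + 10575) - 7323 = (108/127 + 10575) - 7323 = 1343133/127 - 7323 = 413112/127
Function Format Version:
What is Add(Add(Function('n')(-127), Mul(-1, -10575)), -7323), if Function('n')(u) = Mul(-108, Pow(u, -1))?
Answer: Rational(413112, 127) ≈ 3252.9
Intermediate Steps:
Add(Add(Function('n')(-127), Mul(-1, -10575)), -7323) = Add(Add(Mul(-108, Pow(-127, -1)), Mul(-1, -10575)), -7323) = Add(Add(Mul(-108, Rational(-1, 127)), 10575), -7323) = Add(Add(Rational(108, 127), 10575), -7323) = Add(Rational(1343133, 127), -7323) = Rational(413112, 127)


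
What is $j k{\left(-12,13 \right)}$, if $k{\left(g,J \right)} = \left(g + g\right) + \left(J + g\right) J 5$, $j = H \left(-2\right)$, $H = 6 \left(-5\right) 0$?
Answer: $0$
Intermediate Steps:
$H = 0$ ($H = \left(-30\right) 0 = 0$)
$j = 0$ ($j = 0 \left(-2\right) = 0$)
$k{\left(g,J \right)} = 2 g + 5 J \left(J + g\right)$ ($k{\left(g,J \right)} = 2 g + J \left(J + g\right) 5 = 2 g + 5 J \left(J + g\right)$)
$j k{\left(-12,13 \right)} = 0 \left(2 \left(-12\right) + 5 \cdot 13^{2} + 5 \cdot 13 \left(-12\right)\right) = 0 \left(-24 + 5 \cdot 169 - 780\right) = 0 \left(-24 + 845 - 780\right) = 0 \cdot 41 = 0$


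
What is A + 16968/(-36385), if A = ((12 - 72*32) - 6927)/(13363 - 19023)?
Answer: 47878887/41187820 ≈ 1.1625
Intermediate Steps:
A = 9219/5660 (A = ((12 - 2304) - 6927)/(-5660) = (-2292 - 6927)*(-1/5660) = -9219*(-1/5660) = 9219/5660 ≈ 1.6288)
A + 16968/(-36385) = 9219/5660 + 16968/(-36385) = 9219/5660 + 16968*(-1/36385) = 9219/5660 - 16968/36385 = 47878887/41187820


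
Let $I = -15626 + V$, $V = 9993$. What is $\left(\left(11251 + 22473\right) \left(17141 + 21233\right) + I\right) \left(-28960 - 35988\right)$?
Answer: $-84050450099564$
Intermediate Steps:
$I = -5633$ ($I = -15626 + 9993 = -5633$)
$\left(\left(11251 + 22473\right) \left(17141 + 21233\right) + I\right) \left(-28960 - 35988\right) = \left(\left(11251 + 22473\right) \left(17141 + 21233\right) - 5633\right) \left(-28960 - 35988\right) = \left(33724 \cdot 38374 - 5633\right) \left(-64948\right) = \left(1294124776 - 5633\right) \left(-64948\right) = 1294119143 \left(-64948\right) = -84050450099564$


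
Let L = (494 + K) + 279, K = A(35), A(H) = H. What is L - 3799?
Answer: -2991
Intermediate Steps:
K = 35
L = 808 (L = (494 + 35) + 279 = 529 + 279 = 808)
L - 3799 = 808 - 3799 = -2991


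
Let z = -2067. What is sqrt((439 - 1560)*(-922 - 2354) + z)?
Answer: sqrt(3670329) ≈ 1915.8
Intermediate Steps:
sqrt((439 - 1560)*(-922 - 2354) + z) = sqrt((439 - 1560)*(-922 - 2354) - 2067) = sqrt(-1121*(-3276) - 2067) = sqrt(3672396 - 2067) = sqrt(3670329)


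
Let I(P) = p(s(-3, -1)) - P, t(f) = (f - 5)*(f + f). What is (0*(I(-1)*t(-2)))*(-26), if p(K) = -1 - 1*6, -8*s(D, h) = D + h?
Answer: 0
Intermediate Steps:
s(D, h) = -D/8 - h/8 (s(D, h) = -(D + h)/8 = -D/8 - h/8)
p(K) = -7 (p(K) = -1 - 6 = -7)
t(f) = 2*f*(-5 + f) (t(f) = (-5 + f)*(2*f) = 2*f*(-5 + f))
I(P) = -7 - P
(0*(I(-1)*t(-2)))*(-26) = (0*((-7 - 1*(-1))*(2*(-2)*(-5 - 2))))*(-26) = (0*((-7 + 1)*(2*(-2)*(-7))))*(-26) = (0*(-6*28))*(-26) = (0*(-168))*(-26) = 0*(-26) = 0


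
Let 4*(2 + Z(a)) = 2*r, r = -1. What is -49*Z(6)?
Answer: 245/2 ≈ 122.50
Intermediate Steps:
Z(a) = -5/2 (Z(a) = -2 + (2*(-1))/4 = -2 + (¼)*(-2) = -2 - ½ = -5/2)
-49*Z(6) = -49*(-5/2) = 245/2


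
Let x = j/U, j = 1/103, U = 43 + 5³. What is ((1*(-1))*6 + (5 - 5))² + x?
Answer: 622945/17304 ≈ 36.000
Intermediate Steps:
U = 168 (U = 43 + 125 = 168)
j = 1/103 ≈ 0.0097087
x = 1/17304 (x = (1/103)/168 = (1/103)*(1/168) = 1/17304 ≈ 5.7790e-5)
((1*(-1))*6 + (5 - 5))² + x = ((1*(-1))*6 + (5 - 5))² + 1/17304 = (-1*6 + 0)² + 1/17304 = (-6 + 0)² + 1/17304 = (-6)² + 1/17304 = 36 + 1/17304 = 622945/17304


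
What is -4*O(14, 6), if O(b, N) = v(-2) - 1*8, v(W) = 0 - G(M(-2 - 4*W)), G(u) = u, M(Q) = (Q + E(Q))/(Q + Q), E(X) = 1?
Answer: 103/3 ≈ 34.333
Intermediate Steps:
M(Q) = (1 + Q)/(2*Q) (M(Q) = (Q + 1)/(Q + Q) = (1 + Q)/((2*Q)) = (1 + Q)*(1/(2*Q)) = (1 + Q)/(2*Q))
v(W) = -(-1 - 4*W)/(2*(-2 - 4*W)) (v(W) = 0 - (1 + (-2 - 4*W))/(2*(-2 - 4*W)) = 0 - (-1 - 4*W)/(2*(-2 - 4*W)) = -(-1 - 4*W)/(2*(-2 - 4*W)))
O(b, N) = -103/12 (O(b, N) = (-1 - 4*(-2))/(4*(1 + 2*(-2))) - 1*8 = (-1 + 8)/(4*(1 - 4)) - 8 = (¼)*7/(-3) - 8 = (¼)*(-⅓)*7 - 8 = -7/12 - 8 = -103/12)
-4*O(14, 6) = -4*(-103/12) = 103/3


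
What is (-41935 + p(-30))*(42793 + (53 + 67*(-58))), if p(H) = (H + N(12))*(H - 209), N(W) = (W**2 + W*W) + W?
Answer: -4147876400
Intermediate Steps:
N(W) = W + 2*W**2 (N(W) = (W**2 + W**2) + W = 2*W**2 + W = W + 2*W**2)
p(H) = (-209 + H)*(300 + H) (p(H) = (H + 12*(1 + 2*12))*(H - 209) = (H + 12*(1 + 24))*(-209 + H) = (H + 12*25)*(-209 + H) = (H + 300)*(-209 + H) = (300 + H)*(-209 + H) = (-209 + H)*(300 + H))
(-41935 + p(-30))*(42793 + (53 + 67*(-58))) = (-41935 + (-62700 + (-30)**2 + 91*(-30)))*(42793 + (53 + 67*(-58))) = (-41935 + (-62700 + 900 - 2730))*(42793 + (53 - 3886)) = (-41935 - 64530)*(42793 - 3833) = -106465*38960 = -4147876400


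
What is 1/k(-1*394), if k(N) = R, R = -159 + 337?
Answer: 1/178 ≈ 0.0056180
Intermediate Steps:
R = 178
k(N) = 178
1/k(-1*394) = 1/178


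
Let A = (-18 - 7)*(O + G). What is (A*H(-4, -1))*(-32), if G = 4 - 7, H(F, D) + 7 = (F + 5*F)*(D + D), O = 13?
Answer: 328000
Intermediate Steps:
H(F, D) = -7 + 12*D*F (H(F, D) = -7 + (F + 5*F)*(D + D) = -7 + (6*F)*(2*D) = -7 + 12*D*F)
G = -3
A = -250 (A = (-18 - 7)*(13 - 3) = -25*10 = -250)
(A*H(-4, -1))*(-32) = -250*(-7 + 12*(-1)*(-4))*(-32) = -250*(-7 + 48)*(-32) = -250*41*(-32) = -10250*(-32) = 328000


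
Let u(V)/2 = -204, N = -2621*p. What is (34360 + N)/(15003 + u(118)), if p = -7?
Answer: 17569/4865 ≈ 3.6113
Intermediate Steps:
N = 18347 (N = -2621*(-7) = 18347)
u(V) = -408 (u(V) = 2*(-204) = -408)
(34360 + N)/(15003 + u(118)) = (34360 + 18347)/(15003 - 408) = 52707/14595 = 52707*(1/14595) = 17569/4865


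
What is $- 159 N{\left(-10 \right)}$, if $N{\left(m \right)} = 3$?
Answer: $-477$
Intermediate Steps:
$- 159 N{\left(-10 \right)} = \left(-159\right) 3 = -477$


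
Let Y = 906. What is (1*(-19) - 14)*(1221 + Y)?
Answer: -70191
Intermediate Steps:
(1*(-19) - 14)*(1221 + Y) = (1*(-19) - 14)*(1221 + 906) = (-19 - 14)*2127 = -33*2127 = -70191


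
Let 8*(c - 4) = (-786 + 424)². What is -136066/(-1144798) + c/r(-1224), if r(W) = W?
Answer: -2065599783/155692528 ≈ -13.267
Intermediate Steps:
c = 32769/2 (c = 4 + (-786 + 424)²/8 = 4 + (⅛)*(-362)² = 4 + (⅛)*131044 = 4 + 32761/2 = 32769/2 ≈ 16385.)
-136066/(-1144798) + c/r(-1224) = -136066/(-1144798) + (32769/2)/(-1224) = -136066*(-1/1144798) + (32769/2)*(-1/1224) = 68033/572399 - 3641/272 = -2065599783/155692528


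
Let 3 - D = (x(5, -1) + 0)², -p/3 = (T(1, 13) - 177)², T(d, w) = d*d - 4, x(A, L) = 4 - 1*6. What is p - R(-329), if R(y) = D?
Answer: -97199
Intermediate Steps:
x(A, L) = -2 (x(A, L) = 4 - 6 = -2)
T(d, w) = -4 + d² (T(d, w) = d² - 4 = -4 + d²)
p = -97200 (p = -3*((-4 + 1²) - 177)² = -3*((-4 + 1) - 177)² = -3*(-3 - 177)² = -3*(-180)² = -3*32400 = -97200)
D = -1 (D = 3 - (-2 + 0)² = 3 - 1*(-2)² = 3 - 1*4 = 3 - 4 = -1)
R(y) = -1
p - R(-329) = -97200 - 1*(-1) = -97200 + 1 = -97199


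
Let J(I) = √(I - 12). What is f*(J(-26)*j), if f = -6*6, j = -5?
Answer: 180*I*√38 ≈ 1109.6*I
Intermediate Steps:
J(I) = √(-12 + I)
f = -36
f*(J(-26)*j) = -36*√(-12 - 26)*(-5) = -36*√(-38)*(-5) = -36*I*√38*(-5) = -(-180)*I*√38 = 180*I*√38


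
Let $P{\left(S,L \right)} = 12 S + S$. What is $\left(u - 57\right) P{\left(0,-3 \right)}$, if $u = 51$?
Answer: $0$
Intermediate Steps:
$P{\left(S,L \right)} = 13 S$
$\left(u - 57\right) P{\left(0,-3 \right)} = \left(51 - 57\right) 13 \cdot 0 = \left(-6\right) 0 = 0$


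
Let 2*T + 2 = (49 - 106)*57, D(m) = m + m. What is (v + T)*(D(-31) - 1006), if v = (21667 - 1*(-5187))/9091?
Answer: 15753605022/9091 ≈ 1.7329e+6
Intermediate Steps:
v = 26854/9091 (v = (21667 + 5187)*(1/9091) = 26854*(1/9091) = 26854/9091 ≈ 2.9539)
D(m) = 2*m
T = -3251/2 (T = -1 + ((49 - 106)*57)/2 = -1 + (-57*57)/2 = -1 + (½)*(-3249) = -1 - 3249/2 = -3251/2 ≈ -1625.5)
(v + T)*(D(-31) - 1006) = (26854/9091 - 3251/2)*(2*(-31) - 1006) = -29501133*(-62 - 1006)/18182 = -29501133/18182*(-1068) = 15753605022/9091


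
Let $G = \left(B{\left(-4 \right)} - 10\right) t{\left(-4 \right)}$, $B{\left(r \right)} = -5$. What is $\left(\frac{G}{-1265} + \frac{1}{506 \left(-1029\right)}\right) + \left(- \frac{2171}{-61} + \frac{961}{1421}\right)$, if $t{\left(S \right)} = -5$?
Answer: $\frac{33349410313}{921072306} \approx 36.207$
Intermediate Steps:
$G = 75$ ($G = \left(-5 - 10\right) \left(-5\right) = \left(-15\right) \left(-5\right) = 75$)
$\left(\frac{G}{-1265} + \frac{1}{506 \left(-1029\right)}\right) + \left(- \frac{2171}{-61} + \frac{961}{1421}\right) = \left(\frac{75}{-1265} + \frac{1}{506 \left(-1029\right)}\right) + \left(- \frac{2171}{-61} + \frac{961}{1421}\right) = \left(75 \left(- \frac{1}{1265}\right) + \frac{1}{506} \left(- \frac{1}{1029}\right)\right) + \left(\left(-2171\right) \left(- \frac{1}{61}\right) + 961 \cdot \frac{1}{1421}\right) = \left(- \frac{15}{253} - \frac{1}{520674}\right) + \left(\frac{2171}{61} + \frac{961}{1421}\right) = - \frac{30871}{520674} + \frac{3143612}{86681} = \frac{33349410313}{921072306}$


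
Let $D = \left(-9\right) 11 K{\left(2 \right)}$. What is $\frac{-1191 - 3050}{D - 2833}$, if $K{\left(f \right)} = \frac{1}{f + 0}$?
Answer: $\frac{8482}{5765} \approx 1.4713$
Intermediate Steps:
$K{\left(f \right)} = \frac{1}{f}$
$D = - \frac{99}{2}$ ($D = \frac{\left(-9\right) 11}{2} = \left(-99\right) \frac{1}{2} = - \frac{99}{2} \approx -49.5$)
$\frac{-1191 - 3050}{D - 2833} = \frac{-1191 - 3050}{- \frac{99}{2} - 2833} = \frac{-1191 - 3050}{- \frac{5765}{2}} = \left(-1191 - 3050\right) \left(- \frac{2}{5765}\right) = \left(-4241\right) \left(- \frac{2}{5765}\right) = \frac{8482}{5765}$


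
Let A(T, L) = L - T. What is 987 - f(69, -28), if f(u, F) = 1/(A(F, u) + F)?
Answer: 68102/69 ≈ 986.99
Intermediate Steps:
f(u, F) = 1/u (f(u, F) = 1/((u - F) + F) = 1/u)
987 - f(69, -28) = 987 - 1/69 = 68102/69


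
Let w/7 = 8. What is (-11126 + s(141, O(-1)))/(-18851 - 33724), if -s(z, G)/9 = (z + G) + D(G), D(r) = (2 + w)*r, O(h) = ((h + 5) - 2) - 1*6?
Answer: 10271/52575 ≈ 0.19536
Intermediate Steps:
w = 56 (w = 7*8 = 56)
O(h) = -3 + h (O(h) = ((5 + h) - 2) - 6 = (3 + h) - 6 = -3 + h)
D(r) = 58*r (D(r) = (2 + 56)*r = 58*r)
s(z, G) = -531*G - 9*z (s(z, G) = -9*((z + G) + 58*G) = -9*((G + z) + 58*G) = -9*(z + 59*G) = -531*G - 9*z)
(-11126 + s(141, O(-1)))/(-18851 - 33724) = (-11126 + (-531*(-3 - 1) - 9*141))/(-18851 - 33724) = (-11126 + (-531*(-4) - 1269))/(-52575) = (-11126 + (2124 - 1269))*(-1/52575) = (-11126 + 855)*(-1/52575) = -10271*(-1/52575) = 10271/52575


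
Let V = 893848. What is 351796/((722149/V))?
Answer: 314452151008/722149 ≈ 4.3544e+5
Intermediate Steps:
351796/((722149/V)) = 351796/((722149/893848)) = 351796/((722149*(1/893848))) = 351796/(722149/893848) = 351796*(893848/722149) = 314452151008/722149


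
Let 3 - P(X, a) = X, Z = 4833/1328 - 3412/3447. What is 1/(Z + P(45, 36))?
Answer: -4577616/180131657 ≈ -0.025413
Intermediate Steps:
Z = 12128215/4577616 (Z = 4833*(1/1328) - 3412*1/3447 = 4833/1328 - 3412/3447 = 12128215/4577616 ≈ 2.6495)
P(X, a) = 3 - X
1/(Z + P(45, 36)) = 1/(12128215/4577616 + (3 - 1*45)) = 1/(12128215/4577616 + (3 - 45)) = 1/(12128215/4577616 - 42) = 1/(-180131657/4577616) = -4577616/180131657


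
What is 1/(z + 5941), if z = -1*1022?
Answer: 1/4919 ≈ 0.00020329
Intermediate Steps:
z = -1022
1/(z + 5941) = 1/(-1022 + 5941) = 1/4919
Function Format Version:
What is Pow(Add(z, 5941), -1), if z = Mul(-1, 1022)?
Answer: Rational(1, 4919) ≈ 0.00020329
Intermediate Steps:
z = -1022
Pow(Add(z, 5941), -1) = Pow(Add(-1022, 5941), -1) = Pow(4919, -1) = Rational(1, 4919)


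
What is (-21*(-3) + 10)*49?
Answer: 3577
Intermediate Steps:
(-21*(-3) + 10)*49 = (63 + 10)*49 = 73*49 = 3577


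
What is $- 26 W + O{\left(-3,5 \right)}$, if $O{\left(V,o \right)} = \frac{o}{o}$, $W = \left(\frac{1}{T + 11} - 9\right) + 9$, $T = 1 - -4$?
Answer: $- \frac{5}{8} \approx -0.625$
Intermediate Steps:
$T = 5$ ($T = 1 + 4 = 5$)
$W = \frac{1}{16}$ ($W = \left(\frac{1}{5 + 11} - 9\right) + 9 = \left(\frac{1}{16} - 9\right) + 9 = - \frac{143}{16} + 9 = \frac{1}{16} \approx 0.0625$)
$O{\left(V,o \right)} = 1$
$- 26 W + O{\left(-3,5 \right)} = \left(-26\right) \frac{1}{16} + 1 = - \frac{13}{8} + 1 = - \frac{5}{8}$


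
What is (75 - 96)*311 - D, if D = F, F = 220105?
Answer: -226636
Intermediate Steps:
D = 220105
(75 - 96)*311 - D = (75 - 96)*311 - 1*220105 = -21*311 - 220105 = -6531 - 220105 = -226636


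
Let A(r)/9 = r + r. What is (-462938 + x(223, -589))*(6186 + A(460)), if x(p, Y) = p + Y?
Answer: -6702155664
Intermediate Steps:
A(r) = 18*r (A(r) = 9*(r + r) = 9*(2*r) = 18*r)
x(p, Y) = Y + p
(-462938 + x(223, -589))*(6186 + A(460)) = (-462938 + (-589 + 223))*(6186 + 18*460) = (-462938 - 366)*(6186 + 8280) = -463304*14466 = -6702155664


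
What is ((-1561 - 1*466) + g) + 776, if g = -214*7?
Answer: -2749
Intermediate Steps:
g = -1498
((-1561 - 1*466) + g) + 776 = ((-1561 - 1*466) - 1498) + 776 = ((-1561 - 466) - 1498) + 776 = (-2027 - 1498) + 776 = -3525 + 776 = -2749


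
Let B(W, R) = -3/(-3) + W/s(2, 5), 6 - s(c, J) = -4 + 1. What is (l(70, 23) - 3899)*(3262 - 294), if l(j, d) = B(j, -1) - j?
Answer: -105785456/9 ≈ -1.1754e+7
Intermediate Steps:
s(c, J) = 9 (s(c, J) = 6 - (-4 + 1) = 6 - 1*(-3) = 6 + 3 = 9)
B(W, R) = 1 + W/9 (B(W, R) = -3/(-3) + W/9 = -3*(-1/3) + W*(1/9) = 1 + W/9)
l(j, d) = 1 - 8*j/9 (l(j, d) = (1 + j/9) - j = 1 - 8*j/9)
(l(70, 23) - 3899)*(3262 - 294) = ((1 - 8/9*70) - 3899)*(3262 - 294) = ((1 - 560/9) - 3899)*2968 = (-551/9 - 3899)*2968 = -35642/9*2968 = -105785456/9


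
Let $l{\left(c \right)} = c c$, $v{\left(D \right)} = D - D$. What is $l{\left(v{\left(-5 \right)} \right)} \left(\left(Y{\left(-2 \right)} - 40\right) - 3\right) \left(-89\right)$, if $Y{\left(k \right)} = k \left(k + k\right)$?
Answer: $0$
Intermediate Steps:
$v{\left(D \right)} = 0$
$l{\left(c \right)} = c^{2}$
$Y{\left(k \right)} = 2 k^{2}$ ($Y{\left(k \right)} = k 2 k = 2 k^{2}$)
$l{\left(v{\left(-5 \right)} \right)} \left(\left(Y{\left(-2 \right)} - 40\right) - 3\right) \left(-89\right) = 0^{2} \left(\left(2 \left(-2\right)^{2} - 40\right) - 3\right) \left(-89\right) = 0 \left(\left(2 \cdot 4 - 40\right) - 3\right) \left(-89\right) = 0 \left(\left(8 - 40\right) - 3\right) \left(-89\right) = 0 \left(-32 - 3\right) \left(-89\right) = 0 \left(-35\right) \left(-89\right) = 0 \left(-89\right) = 0$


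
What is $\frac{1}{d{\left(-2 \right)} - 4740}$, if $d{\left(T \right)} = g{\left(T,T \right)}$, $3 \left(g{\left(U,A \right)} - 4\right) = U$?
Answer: $- \frac{3}{14210} \approx -0.00021112$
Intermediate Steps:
$g{\left(U,A \right)} = 4 + \frac{U}{3}$
$d{\left(T \right)} = 4 + \frac{T}{3}$
$\frac{1}{d{\left(-2 \right)} - 4740} = \frac{1}{\left(4 + \frac{1}{3} \left(-2\right)\right) - 4740} = \frac{1}{\left(4 - \frac{2}{3}\right) - 4740} = \frac{1}{\frac{10}{3} - 4740} = \frac{1}{- \frac{14210}{3}} = - \frac{3}{14210}$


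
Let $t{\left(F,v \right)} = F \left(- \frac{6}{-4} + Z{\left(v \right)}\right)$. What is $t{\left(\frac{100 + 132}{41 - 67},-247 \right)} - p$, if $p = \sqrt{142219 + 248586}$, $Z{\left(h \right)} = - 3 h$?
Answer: $- \frac{86130}{13} - \sqrt{390805} \approx -7250.5$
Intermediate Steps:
$p = \sqrt{390805} \approx 625.14$
$t{\left(F,v \right)} = F \left(\frac{3}{2} - 3 v\right)$ ($t{\left(F,v \right)} = F \left(- \frac{6}{-4} - 3 v\right) = F \left(\left(-6\right) \left(- \frac{1}{4}\right) - 3 v\right) = F \left(\frac{3}{2} - 3 v\right)$)
$t{\left(\frac{100 + 132}{41 - 67},-247 \right)} - p = \frac{3 \frac{100 + 132}{41 - 67} \left(1 - -494\right)}{2} - \sqrt{390805} = \frac{3 \frac{232}{-26} \left(1 + 494\right)}{2} - \sqrt{390805} = \frac{3}{2} \cdot 232 \left(- \frac{1}{26}\right) 495 - \sqrt{390805} = \frac{3}{2} \left(- \frac{116}{13}\right) 495 - \sqrt{390805} = - \frac{86130}{13} - \sqrt{390805}$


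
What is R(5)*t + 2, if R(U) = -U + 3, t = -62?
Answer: 126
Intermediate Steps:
R(U) = 3 - U
R(5)*t + 2 = (3 - 1*5)*(-62) + 2 = (3 - 5)*(-62) + 2 = -2*(-62) + 2 = 124 + 2 = 126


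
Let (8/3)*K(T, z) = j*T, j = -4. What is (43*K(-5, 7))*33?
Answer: 21285/2 ≈ 10643.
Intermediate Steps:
K(T, z) = -3*T/2 (K(T, z) = 3*(-4*T)/8 = -3*T/2)
(43*K(-5, 7))*33 = (43*(-3/2*(-5)))*33 = (43*(15/2))*33 = (645/2)*33 = 21285/2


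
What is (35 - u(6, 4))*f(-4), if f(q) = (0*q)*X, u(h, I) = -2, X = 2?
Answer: 0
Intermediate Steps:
f(q) = 0 (f(q) = (0*q)*2 = 0*2 = 0)
(35 - u(6, 4))*f(-4) = (35 - 1*(-2))*0 = (35 + 2)*0 = 37*0 = 0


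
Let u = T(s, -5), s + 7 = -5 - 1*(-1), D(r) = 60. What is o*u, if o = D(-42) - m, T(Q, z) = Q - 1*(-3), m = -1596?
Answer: -13248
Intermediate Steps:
s = -11 (s = -7 + (-5 - 1*(-1)) = -7 + (-5 + 1) = -7 - 4 = -11)
T(Q, z) = 3 + Q (T(Q, z) = Q + 3 = 3 + Q)
o = 1656 (o = 60 - 1*(-1596) = 60 + 1596 = 1656)
u = -8 (u = 3 - 11 = -8)
o*u = 1656*(-8) = -13248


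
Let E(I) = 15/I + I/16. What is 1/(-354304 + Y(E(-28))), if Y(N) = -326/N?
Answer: -8/2833291 ≈ -2.8236e-6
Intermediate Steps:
E(I) = 15/I + I/16 (E(I) = 15/I + I*(1/16) = 15/I + I/16)
1/(-354304 + Y(E(-28))) = 1/(-354304 - 326/(15/(-28) + (1/16)*(-28))) = 1/(-354304 - 326/(15*(-1/28) - 7/4)) = 1/(-354304 - 326/(-15/28 - 7/4)) = 1/(-354304 - 326/(-16/7)) = 1/(-354304 - 326*(-7/16)) = 1/(-354304 + 1141/8) = 1/(-2833291/8) = -8/2833291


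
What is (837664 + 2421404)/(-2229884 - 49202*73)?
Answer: -1629534/2910815 ≈ -0.55982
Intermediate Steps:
(837664 + 2421404)/(-2229884 - 49202*73) = 3259068/(-2229884 - 3591746) = 3259068/(-5821630) = 3259068*(-1/5821630) = -1629534/2910815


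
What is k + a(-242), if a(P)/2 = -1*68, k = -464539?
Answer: -464675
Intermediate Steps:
a(P) = -136 (a(P) = 2*(-1*68) = 2*(-68) = -136)
k + a(-242) = -464539 - 136 = -464675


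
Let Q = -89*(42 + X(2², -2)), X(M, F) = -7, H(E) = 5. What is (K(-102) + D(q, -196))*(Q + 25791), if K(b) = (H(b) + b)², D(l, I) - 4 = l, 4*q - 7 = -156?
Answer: 212604507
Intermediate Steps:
q = -149/4 (q = 7/4 + (¼)*(-156) = 7/4 - 39 = -149/4 ≈ -37.250)
D(l, I) = 4 + l
Q = -3115 (Q = -89*(42 - 7) = -89*35 = -3115)
K(b) = (5 + b)²
(K(-102) + D(q, -196))*(Q + 25791) = ((5 - 102)² + (4 - 149/4))*(-3115 + 25791) = ((-97)² - 133/4)*22676 = (9409 - 133/4)*22676 = (37503/4)*22676 = 212604507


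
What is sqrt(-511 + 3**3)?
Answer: 22*I ≈ 22.0*I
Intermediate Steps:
sqrt(-511 + 3**3) = sqrt(-511 + 27) = sqrt(-484) = 22*I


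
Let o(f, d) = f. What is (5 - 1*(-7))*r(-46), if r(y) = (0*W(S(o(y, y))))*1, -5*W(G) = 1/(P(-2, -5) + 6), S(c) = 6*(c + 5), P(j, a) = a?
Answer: 0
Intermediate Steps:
S(c) = 30 + 6*c (S(c) = 6*(5 + c) = 30 + 6*c)
W(G) = -1/5 (W(G) = -1/(5*(-5 + 6)) = -1/5/1 = -1/5*1 = -1/5)
r(y) = 0 (r(y) = (0*(-1/5))*1 = 0*1 = 0)
(5 - 1*(-7))*r(-46) = (5 - 1*(-7))*0 = (5 + 7)*0 = 12*0 = 0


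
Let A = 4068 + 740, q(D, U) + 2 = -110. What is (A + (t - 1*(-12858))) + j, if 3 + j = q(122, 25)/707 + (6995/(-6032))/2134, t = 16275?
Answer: 44122624061441/1300101088 ≈ 33938.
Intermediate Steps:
q(D, U) = -112 (q(D, U) = -2 - 110 = -112)
j = -4106966367/1300101088 (j = -3 + (-112/707 + (6995/(-6032))/2134) = -3 + (-112*1/707 + (6995*(-1/6032))*(1/2134)) = -3 + (-16/101 - 6995/6032*1/2134) = -3 + (-16/101 - 6995/12872288) = -3 - 206663103/1300101088 = -4106966367/1300101088 ≈ -3.1590)
A = 4808
(A + (t - 1*(-12858))) + j = (4808 + (16275 - 1*(-12858))) - 4106966367/1300101088 = (4808 + (16275 + 12858)) - 4106966367/1300101088 = (4808 + 29133) - 4106966367/1300101088 = 33941 - 4106966367/1300101088 = 44122624061441/1300101088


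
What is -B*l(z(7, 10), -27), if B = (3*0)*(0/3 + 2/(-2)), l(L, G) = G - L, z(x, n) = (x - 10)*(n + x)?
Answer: 0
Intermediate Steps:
z(x, n) = (-10 + x)*(n + x)
B = 0 (B = 0*(0*(⅓) + 2*(-½)) = 0*(0 - 1) = 0*(-1) = 0)
-B*l(z(7, 10), -27) = -0*(-27 - (7² - 10*10 - 10*7 + 10*7)) = -0*(-27 - (49 - 100 - 70 + 70)) = -0*(-27 - 1*(-51)) = -0*(-27 + 51) = -0*24 = -1*0 = 0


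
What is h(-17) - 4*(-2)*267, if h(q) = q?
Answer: 2119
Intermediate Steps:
h(-17) - 4*(-2)*267 = -17 - 4*(-2)*267 = -17 + 8*267 = -17 + 2136 = 2119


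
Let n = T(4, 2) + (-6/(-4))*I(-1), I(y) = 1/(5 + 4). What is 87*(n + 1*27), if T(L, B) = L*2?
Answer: 6119/2 ≈ 3059.5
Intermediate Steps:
I(y) = 1/9
T(L, B) = 2*L
n = 49/6 (n = 2*4 - 6/(-4)*(1/9) = 8 - 6*(-1/4)*(1/9) = 8 + (3/2)*(1/9) = 8 + 1/6 = 49/6 ≈ 8.1667)
87*(n + 1*27) = 87*(49/6 + 1*27) = 87*(49/6 + 27) = 87*(211/6) = 6119/2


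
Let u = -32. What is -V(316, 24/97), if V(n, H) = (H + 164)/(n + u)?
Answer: -3983/6887 ≈ -0.57834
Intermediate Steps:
V(n, H) = (164 + H)/(-32 + n) (V(n, H) = (H + 164)/(n - 32) = (164 + H)/(-32 + n))
-V(316, 24/97) = -(164 + 24/97)/(-32 + 316) = -(164 + 24*(1/97))/284 = -(164 + 24/97)/284 = -15932/(284*97) = -1*3983/6887 = -3983/6887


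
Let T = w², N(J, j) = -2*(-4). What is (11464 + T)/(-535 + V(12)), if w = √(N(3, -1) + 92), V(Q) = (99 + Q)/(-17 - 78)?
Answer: -274645/12734 ≈ -21.568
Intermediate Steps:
N(J, j) = 8
V(Q) = -99/95 - Q/95 (V(Q) = (99 + Q)/(-95) = (99 + Q)*(-1/95) = -99/95 - Q/95)
w = 10 (w = √(8 + 92) = √100 = 10)
T = 100 (T = 10² = 100)
(11464 + T)/(-535 + V(12)) = (11464 + 100)/(-535 + (-99/95 - 1/95*12)) = 11564/(-535 + (-99/95 - 12/95)) = 11564/(-535 - 111/95) = 11564/(-50936/95) = 11564*(-95/50936) = -274645/12734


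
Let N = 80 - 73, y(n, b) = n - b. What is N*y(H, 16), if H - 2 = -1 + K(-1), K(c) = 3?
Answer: -84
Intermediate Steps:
H = 4 (H = 2 + (-1 + 3) = 2 + 2 = 4)
N = 7
N*y(H, 16) = 7*(4 - 1*16) = 7*(4 - 16) = 7*(-12) = -84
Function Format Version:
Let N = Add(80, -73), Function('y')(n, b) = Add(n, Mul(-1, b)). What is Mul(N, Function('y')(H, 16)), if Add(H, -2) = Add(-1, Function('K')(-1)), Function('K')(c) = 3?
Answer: -84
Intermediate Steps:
H = 4 (H = Add(2, Add(-1, 3)) = Add(2, 2) = 4)
N = 7
Mul(N, Function('y')(H, 16)) = Mul(7, Add(4, Mul(-1, 16))) = Mul(7, Add(4, -16)) = Mul(7, -12) = -84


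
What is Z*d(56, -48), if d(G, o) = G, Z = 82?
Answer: 4592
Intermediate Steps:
Z*d(56, -48) = 82*56 = 4592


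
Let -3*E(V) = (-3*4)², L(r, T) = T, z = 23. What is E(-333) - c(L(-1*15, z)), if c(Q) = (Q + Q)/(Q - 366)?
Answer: -16418/343 ≈ -47.866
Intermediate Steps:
c(Q) = 2*Q/(-366 + Q) (c(Q) = (2*Q)/(-366 + Q) = 2*Q/(-366 + Q))
E(V) = -48 (E(V) = -(-3*4)²/3 = -⅓*(-12)² = -⅓*144 = -48)
E(-333) - c(L(-1*15, z)) = -48 - 2*23/(-366 + 23) = -48 - 2*23/(-343) = -48 - 2*23*(-1)/343 = -48 - 1*(-46/343) = -48 + 46/343 = -16418/343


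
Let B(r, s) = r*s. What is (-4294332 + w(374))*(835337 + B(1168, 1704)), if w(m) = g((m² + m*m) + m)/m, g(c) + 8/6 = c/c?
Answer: -13614463735092545/1122 ≈ -1.2134e+13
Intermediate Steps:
g(c) = -⅓ (g(c) = -4/3 + c/c = -4/3 + 1 = -⅓)
w(m) = -1/(3*m)
(-4294332 + w(374))*(835337 + B(1168, 1704)) = (-4294332 - ⅓/374)*(835337 + 1168*1704) = (-4294332 - ⅓*1/374)*(835337 + 1990272) = (-4294332 - 1/1122)*2825609 = -4818240505/1122*2825609 = -13614463735092545/1122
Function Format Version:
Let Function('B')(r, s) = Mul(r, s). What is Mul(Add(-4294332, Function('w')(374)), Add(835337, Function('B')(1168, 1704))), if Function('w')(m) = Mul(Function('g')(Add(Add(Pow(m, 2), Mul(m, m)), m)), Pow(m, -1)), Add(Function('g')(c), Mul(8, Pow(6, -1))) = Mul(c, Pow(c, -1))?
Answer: Rational(-13614463735092545, 1122) ≈ -1.2134e+13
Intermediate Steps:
Function('g')(c) = Rational(-1, 3) (Function('g')(c) = Add(Rational(-4, 3), Mul(c, Pow(c, -1))) = Add(Rational(-4, 3), 1) = Rational(-1, 3))
Function('w')(m) = Mul(Rational(-1, 3), Pow(m, -1))
Mul(Add(-4294332, Function('w')(374)), Add(835337, Function('B')(1168, 1704))) = Mul(Add(-4294332, Mul(Rational(-1, 3), Pow(374, -1))), Add(835337, Mul(1168, 1704))) = Mul(Add(-4294332, Mul(Rational(-1, 3), Rational(1, 374))), Add(835337, 1990272)) = Mul(Add(-4294332, Rational(-1, 1122)), 2825609) = Mul(Rational(-4818240505, 1122), 2825609) = Rational(-13614463735092545, 1122)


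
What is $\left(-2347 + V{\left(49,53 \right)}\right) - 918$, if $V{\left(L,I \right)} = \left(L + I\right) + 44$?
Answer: $-3119$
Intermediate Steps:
$V{\left(L,I \right)} = 44 + I + L$ ($V{\left(L,I \right)} = \left(I + L\right) + 44 = 44 + I + L$)
$\left(-2347 + V{\left(49,53 \right)}\right) - 918 = \left(-2347 + \left(44 + 53 + 49\right)\right) - 918 = \left(-2347 + 146\right) - 918 = -2201 - 918 = -3119$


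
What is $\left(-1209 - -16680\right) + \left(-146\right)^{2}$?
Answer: $36787$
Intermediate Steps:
$\left(-1209 - -16680\right) + \left(-146\right)^{2} = \left(-1209 + 16680\right) + 21316 = 15471 + 21316 = 36787$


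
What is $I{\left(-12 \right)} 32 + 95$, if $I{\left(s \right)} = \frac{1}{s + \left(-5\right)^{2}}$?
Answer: $\frac{1267}{13} \approx 97.462$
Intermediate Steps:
$I{\left(s \right)} = \frac{1}{25 + s}$ ($I{\left(s \right)} = \frac{1}{s + 25} = \frac{1}{25 + s}$)
$I{\left(-12 \right)} 32 + 95 = \frac{1}{25 - 12} \cdot 32 + 95 = \frac{1}{13} \cdot 32 + 95 = \frac{32}{13} + 95 = \frac{1267}{13}$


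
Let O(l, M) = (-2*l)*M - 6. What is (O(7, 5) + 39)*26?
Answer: -962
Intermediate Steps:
O(l, M) = -6 - 2*M*l (O(l, M) = -2*M*l - 6 = -6 - 2*M*l)
(O(7, 5) + 39)*26 = ((-6 - 2*5*7) + 39)*26 = ((-6 - 70) + 39)*26 = (-76 + 39)*26 = -37*26 = -962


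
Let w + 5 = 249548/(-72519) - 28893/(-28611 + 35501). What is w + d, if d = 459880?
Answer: 229775446934063/499655910 ≈ 4.5987e+5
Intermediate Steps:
w = -6312956737/499655910 (w = -5 + (249548/(-72519) - 28893/(-28611 + 35501)) = -5 + (249548*(-1/72519) - 28893/6890) = -5 + (-249548/72519 - 28893*1/6890) = -5 + (-249548/72519 - 28893/6890) = -5 - 3814677187/499655910 = -6312956737/499655910 ≈ -12.635)
w + d = -6312956737/499655910 + 459880 = 229775446934063/499655910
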